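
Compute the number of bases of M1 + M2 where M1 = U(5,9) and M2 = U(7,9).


Bases of a direct sum M1 + M2: |B| = |B(M1)| * |B(M2)|.
|B(U(5,9))| = C(9,5) = 126.
|B(U(7,9))| = C(9,7) = 36.
Total bases = 126 * 36 = 4536.

4536


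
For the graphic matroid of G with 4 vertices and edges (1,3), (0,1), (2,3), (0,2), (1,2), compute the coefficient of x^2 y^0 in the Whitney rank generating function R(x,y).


R(x,y) = sum over A in 2^E of x^(r(E)-r(A)) * y^(|A|-r(A)).
G has 4 vertices, 5 edges. r(E) = 3.
Enumerate all 2^5 = 32 subsets.
Count subsets with r(E)-r(A)=2 and |A|-r(A)=0: 5.

5


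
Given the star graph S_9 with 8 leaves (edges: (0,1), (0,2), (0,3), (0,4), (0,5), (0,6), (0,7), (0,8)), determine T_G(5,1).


A star on 9 vertices is a tree with 8 edges.
T(x,y) = x^(8) for any tree.
T(5,1) = 5^8 = 390625.

390625


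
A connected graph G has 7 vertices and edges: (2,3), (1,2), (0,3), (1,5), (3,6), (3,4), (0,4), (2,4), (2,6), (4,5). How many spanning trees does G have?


By Kirchhoff's matrix tree theorem, the number of spanning trees equals
the determinant of any cofactor of the Laplacian matrix L.
G has 7 vertices and 10 edges.
Computing the (6 x 6) cofactor determinant gives 75.

75


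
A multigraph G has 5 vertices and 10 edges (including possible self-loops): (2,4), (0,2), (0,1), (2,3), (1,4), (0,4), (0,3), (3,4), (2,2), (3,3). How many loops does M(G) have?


In a graphic matroid, a loop is a self-loop edge (u,u) with rank 0.
Examining all 10 edges for self-loops...
Self-loops found: (2,2), (3,3)
Number of loops = 2.

2


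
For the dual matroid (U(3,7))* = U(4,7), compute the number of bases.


The dual of U(r,n) is U(n-r, n) = U(4,7).
Bases of U(4,7) are all (4)-element subsets.
|B(M*)| = C(7,4) = 7! / (4! * 3!) = 35.

35


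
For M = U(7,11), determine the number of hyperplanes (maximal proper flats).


Hyperplanes of U(7,11) are flats of rank 6.
In a uniform matroid, these are exactly the (6)-element subsets.
Count = C(11,6) = 11! / (6! * 5!) = 462.

462


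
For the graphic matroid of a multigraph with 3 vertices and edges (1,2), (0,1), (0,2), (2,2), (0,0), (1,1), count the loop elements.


In a graphic matroid, a loop is a self-loop edge (u,u) with rank 0.
Examining all 6 edges for self-loops...
Self-loops found: (2,2), (0,0), (1,1)
Number of loops = 3.

3


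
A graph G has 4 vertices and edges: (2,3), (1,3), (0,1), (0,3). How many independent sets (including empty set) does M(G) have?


An independent set in a graphic matroid is an acyclic edge subset.
G has 4 vertices and 4 edges.
Enumerate all 2^4 = 16 subsets, checking for acyclicity.
Total independent sets = 14.

14


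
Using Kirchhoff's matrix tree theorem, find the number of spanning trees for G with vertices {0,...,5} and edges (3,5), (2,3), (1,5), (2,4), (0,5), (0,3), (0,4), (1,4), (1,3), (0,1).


By Kirchhoff's matrix tree theorem, the number of spanning trees equals
the determinant of any cofactor of the Laplacian matrix L.
G has 6 vertices and 10 edges.
Computing the (5 x 5) cofactor determinant gives 115.

115


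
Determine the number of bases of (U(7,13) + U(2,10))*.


(M1+M2)* = M1* + M2*.
M1* = U(6,13), bases: C(13,6) = 1716.
M2* = U(8,10), bases: C(10,8) = 45.
|B(M*)| = 1716 * 45 = 77220.

77220


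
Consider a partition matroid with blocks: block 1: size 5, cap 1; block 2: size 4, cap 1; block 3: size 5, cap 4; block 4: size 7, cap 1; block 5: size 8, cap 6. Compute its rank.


Rank of a partition matroid = sum of min(|Si|, ci) for each block.
= min(5,1) + min(4,1) + min(5,4) + min(7,1) + min(8,6)
= 1 + 1 + 4 + 1 + 6
= 13.

13


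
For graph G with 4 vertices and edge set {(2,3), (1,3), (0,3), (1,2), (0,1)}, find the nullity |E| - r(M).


Cycle rank (nullity) = |E| - r(M) = |E| - (|V| - c).
|E| = 5, |V| = 4, c = 1.
Nullity = 5 - (4 - 1) = 5 - 3 = 2.

2


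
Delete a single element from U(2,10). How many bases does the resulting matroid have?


Deleting e from U(2,10) gives U(2,9) since n > r.
Bases of U(2,9) = (9 choose 2) = 36.

36


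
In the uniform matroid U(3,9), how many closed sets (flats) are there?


Flats of U(3,9): every subset of size < 3 is a flat, plus E itself.
Count = (9 choose 0) + (9 choose 1) + (9 choose 2) + 1
     = 1 + 9 + 36 + 1
     = 47.

47


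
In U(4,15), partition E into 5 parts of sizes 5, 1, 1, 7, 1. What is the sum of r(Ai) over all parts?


r(Ai) = min(|Ai|, 4) for each part.
Sum = min(5,4) + min(1,4) + min(1,4) + min(7,4) + min(1,4)
    = 4 + 1 + 1 + 4 + 1
    = 11.

11


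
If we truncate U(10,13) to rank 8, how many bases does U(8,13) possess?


Truncating U(10,13) to rank 8 gives U(8,13).
Bases of U(8,13) are all 8-element subsets of 13 elements.
Number of bases = C(13,8) = 1287.

1287


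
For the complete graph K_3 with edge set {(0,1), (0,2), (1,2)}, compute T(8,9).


T(K_3; x,y) = x^2 + x + y.
T(8,9) = 64 + 8 + 9 = 81.

81


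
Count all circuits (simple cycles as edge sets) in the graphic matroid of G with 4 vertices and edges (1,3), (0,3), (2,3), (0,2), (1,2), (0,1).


A circuit in a graphic matroid = edge set of a simple cycle.
G has 4 vertices and 6 edges.
Enumerating all minimal edge subsets forming cycles...
Total circuits found: 7.

7


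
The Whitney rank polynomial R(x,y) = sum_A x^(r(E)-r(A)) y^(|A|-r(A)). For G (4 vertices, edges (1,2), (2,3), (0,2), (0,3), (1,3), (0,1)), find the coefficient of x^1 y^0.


R(x,y) = sum over A in 2^E of x^(r(E)-r(A)) * y^(|A|-r(A)).
G has 4 vertices, 6 edges. r(E) = 3.
Enumerate all 2^6 = 64 subsets.
Count subsets with r(E)-r(A)=1 and |A|-r(A)=0: 15.

15


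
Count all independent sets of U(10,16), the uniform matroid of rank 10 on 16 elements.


Independent sets of U(10,16) are all subsets of size <= 10.
Count = (16 choose 0) + (16 choose 1) + (16 choose 2) + (16 choose 3) + (16 choose 4) + (16 choose 5) + (16 choose 6) + (16 choose 7) + (16 choose 8) + (16 choose 9) + (16 choose 10)
     = 1 + 16 + 120 + 560 + 1820 + 4368 + 8008 + 11440 + 12870 + 11440 + 8008
     = 58651.

58651


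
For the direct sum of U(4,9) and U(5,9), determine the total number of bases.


Bases of a direct sum M1 + M2: |B| = |B(M1)| * |B(M2)|.
|B(U(4,9))| = C(9,4) = 126.
|B(U(5,9))| = C(9,5) = 126.
Total bases = 126 * 126 = 15876.

15876


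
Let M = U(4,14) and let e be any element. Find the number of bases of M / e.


Contracting e from U(4,14) gives U(3,13).
Bases of U(3,13) = (13 choose 3) = 286.

286


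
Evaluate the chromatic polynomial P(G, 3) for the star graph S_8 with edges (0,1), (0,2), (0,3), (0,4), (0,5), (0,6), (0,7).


P(tree, k) = k * (k-1)^(7) for any tree on 8 vertices.
P(3) = 3 * 2^7 = 3 * 128 = 384.

384


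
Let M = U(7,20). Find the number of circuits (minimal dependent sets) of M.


In U(7,20), circuits are the (8)-element subsets.
Any set of 8 elements is dependent, and removing any one element gives
an independent set of size 7, so it is a minimal dependent set.
Number of circuits = C(20,8) = 20! / (8! * 12!) = 125970.

125970


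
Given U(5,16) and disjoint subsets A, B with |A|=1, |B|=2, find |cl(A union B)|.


|A union B| = 1 + 2 = 3 (disjoint).
In U(5,16), cl(S) = S if |S| < 5, else cl(S) = E.
Since 3 < 5, cl(A union B) = A union B.
|cl(A union B)| = 3.

3


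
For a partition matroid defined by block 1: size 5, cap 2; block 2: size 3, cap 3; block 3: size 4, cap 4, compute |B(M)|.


A basis picks exactly ci elements from block i.
Number of bases = product of C(|Si|, ci).
= C(5,2) * C(3,3) * C(4,4)
= 10 * 1 * 1
= 10.

10


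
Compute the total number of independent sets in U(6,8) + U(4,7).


For a direct sum, |I(M1+M2)| = |I(M1)| * |I(M2)|.
|I(U(6,8))| = sum C(8,k) for k=0..6 = 247.
|I(U(4,7))| = sum C(7,k) for k=0..4 = 99.
Total = 247 * 99 = 24453.

24453


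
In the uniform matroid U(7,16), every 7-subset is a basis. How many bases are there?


Bases of U(7,16) are all 7-element subsets of the 16-element ground set.
Number of bases = C(16,7).
C(16,7) = 16! / (7! * 9!) = 11440.

11440


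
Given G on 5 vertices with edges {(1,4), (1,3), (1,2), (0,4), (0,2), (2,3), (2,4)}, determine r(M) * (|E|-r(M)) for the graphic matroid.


r(M) = |V| - c = 5 - 1 = 4.
nullity = |E| - r(M) = 7 - 4 = 3.
Product = 4 * 3 = 12.

12


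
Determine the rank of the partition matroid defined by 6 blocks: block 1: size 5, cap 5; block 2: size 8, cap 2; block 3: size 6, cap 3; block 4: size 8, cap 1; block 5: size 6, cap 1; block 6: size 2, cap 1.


Rank of a partition matroid = sum of min(|Si|, ci) for each block.
= min(5,5) + min(8,2) + min(6,3) + min(8,1) + min(6,1) + min(2,1)
= 5 + 2 + 3 + 1 + 1 + 1
= 13.

13


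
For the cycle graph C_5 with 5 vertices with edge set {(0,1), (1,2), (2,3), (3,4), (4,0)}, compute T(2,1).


T(C_5; x,y) = x + x^2 + ... + x^(4) + y.
T(2,1) = 2^1 + 2^2 + 2^3 + 2^4 + 1
= 2 + 4 + 8 + 16 + 1
= 31.

31


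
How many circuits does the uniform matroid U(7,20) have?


In U(7,20), circuits are the (8)-element subsets.
Any set of 8 elements is dependent, and removing any one element gives
an independent set of size 7, so it is a minimal dependent set.
Number of circuits = (20 choose 8) = 125970.

125970


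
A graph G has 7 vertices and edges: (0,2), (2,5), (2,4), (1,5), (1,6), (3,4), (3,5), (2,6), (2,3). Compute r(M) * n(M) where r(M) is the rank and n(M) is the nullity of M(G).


r(M) = |V| - c = 7 - 1 = 6.
nullity = |E| - r(M) = 9 - 6 = 3.
Product = 6 * 3 = 18.

18


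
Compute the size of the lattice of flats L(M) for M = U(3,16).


Flats of U(3,16): every subset of size < 3 is a flat, plus E itself.
Count = (16 choose 0) + (16 choose 1) + (16 choose 2) + 1
     = 1 + 16 + 120 + 1
     = 138.

138


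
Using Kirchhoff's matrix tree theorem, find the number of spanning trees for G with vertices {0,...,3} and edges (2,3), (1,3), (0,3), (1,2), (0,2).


By Kirchhoff's matrix tree theorem, the number of spanning trees equals
the determinant of any cofactor of the Laplacian matrix L.
G has 4 vertices and 5 edges.
Computing the (3 x 3) cofactor determinant gives 8.

8


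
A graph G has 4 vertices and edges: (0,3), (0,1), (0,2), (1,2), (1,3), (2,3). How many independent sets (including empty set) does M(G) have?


An independent set in a graphic matroid is an acyclic edge subset.
G has 4 vertices and 6 edges.
Enumerate all 2^6 = 64 subsets, checking for acyclicity.
Total independent sets = 38.

38


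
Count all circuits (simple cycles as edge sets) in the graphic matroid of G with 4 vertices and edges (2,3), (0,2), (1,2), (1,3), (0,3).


A circuit in a graphic matroid = edge set of a simple cycle.
G has 4 vertices and 5 edges.
Enumerating all minimal edge subsets forming cycles...
Total circuits found: 3.

3


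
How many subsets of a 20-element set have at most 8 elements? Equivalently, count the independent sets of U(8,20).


Independent sets of U(8,20) are all subsets of size <= 8.
Count = (20 choose 0) + (20 choose 1) + (20 choose 2) + (20 choose 3) + (20 choose 4) + (20 choose 5) + (20 choose 6) + (20 choose 7) + (20 choose 8)
     = 1 + 20 + 190 + 1140 + 4845 + 15504 + 38760 + 77520 + 125970
     = 263950.

263950


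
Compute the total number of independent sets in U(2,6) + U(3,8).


For a direct sum, |I(M1+M2)| = |I(M1)| * |I(M2)|.
|I(U(2,6))| = sum C(6,k) for k=0..2 = 22.
|I(U(3,8))| = sum C(8,k) for k=0..3 = 93.
Total = 22 * 93 = 2046.

2046


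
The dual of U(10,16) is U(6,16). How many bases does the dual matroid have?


The dual of U(r,n) is U(n-r, n) = U(6,16).
Bases of U(6,16) are all (6)-element subsets.
|B(M*)| = C(16,6) = 8008.

8008


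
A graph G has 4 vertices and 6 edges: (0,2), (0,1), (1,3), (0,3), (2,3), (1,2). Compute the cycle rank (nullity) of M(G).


Cycle rank (nullity) = |E| - r(M) = |E| - (|V| - c).
|E| = 6, |V| = 4, c = 1.
Nullity = 6 - (4 - 1) = 6 - 3 = 3.

3


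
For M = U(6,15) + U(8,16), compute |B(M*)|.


(M1+M2)* = M1* + M2*.
M1* = U(9,15), bases: C(15,9) = 5005.
M2* = U(8,16), bases: C(16,8) = 12870.
|B(M*)| = 5005 * 12870 = 64414350.

64414350


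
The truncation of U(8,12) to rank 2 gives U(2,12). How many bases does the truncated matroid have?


Truncating U(8,12) to rank 2 gives U(2,12).
Bases of U(2,12) are all 2-element subsets of 12 elements.
Number of bases = C(12,2) = (12 * 11) / (1 * 2) = 66.

66


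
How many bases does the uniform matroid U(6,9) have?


Bases of U(6,9) are all 6-element subsets of the 9-element ground set.
Number of bases = C(9,6).
C(9,6) = 9! / (6! * 3!) = 84.

84


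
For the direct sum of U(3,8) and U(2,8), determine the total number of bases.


Bases of a direct sum M1 + M2: |B| = |B(M1)| * |B(M2)|.
|B(U(3,8))| = C(8,3) = 56.
|B(U(2,8))| = C(8,2) = 28.
Total bases = 56 * 28 = 1568.

1568


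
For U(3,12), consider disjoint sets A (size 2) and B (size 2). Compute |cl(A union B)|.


|A union B| = 2 + 2 = 4 (disjoint).
In U(3,12), cl(S) = S if |S| < 3, else cl(S) = E.
Since 4 >= 3, cl(A union B) = E.
|cl(A union B)| = 12.

12


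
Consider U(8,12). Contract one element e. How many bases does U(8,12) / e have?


Contracting e from U(8,12) gives U(7,11).
Bases of U(7,11) = (11 choose 7) = 330.

330


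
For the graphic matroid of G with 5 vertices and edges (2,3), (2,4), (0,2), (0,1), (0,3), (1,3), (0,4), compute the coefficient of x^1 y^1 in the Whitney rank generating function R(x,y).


R(x,y) = sum over A in 2^E of x^(r(E)-r(A)) * y^(|A|-r(A)).
G has 5 vertices, 7 edges. r(E) = 4.
Enumerate all 2^7 = 128 subsets.
Count subsets with r(E)-r(A)=1 and |A|-r(A)=1: 14.

14


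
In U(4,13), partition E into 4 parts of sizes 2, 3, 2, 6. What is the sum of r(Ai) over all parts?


r(Ai) = min(|Ai|, 4) for each part.
Sum = min(2,4) + min(3,4) + min(2,4) + min(6,4)
    = 2 + 3 + 2 + 4
    = 11.

11


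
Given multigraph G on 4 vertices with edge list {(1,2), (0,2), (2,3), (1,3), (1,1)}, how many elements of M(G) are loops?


In a graphic matroid, a loop is a self-loop edge (u,u) with rank 0.
Examining all 5 edges for self-loops...
Self-loops found: (1,1)
Number of loops = 1.

1


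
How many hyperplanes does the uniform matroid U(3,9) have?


Hyperplanes of U(3,9) are flats of rank 2.
In a uniform matroid, these are exactly the (2)-element subsets.
Count = C(9,2) = 9! / (2! * 7!) = 36.

36


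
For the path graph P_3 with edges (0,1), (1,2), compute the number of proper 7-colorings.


P(P_3, k) = k * (k-1)^(2).
P(7) = 7 * 6^2 = 7 * 36 = 252.

252


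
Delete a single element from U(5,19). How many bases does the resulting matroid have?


Deleting e from U(5,19) gives U(5,18) since n > r.
Bases of U(5,18) = C(18,5) = 8568.

8568


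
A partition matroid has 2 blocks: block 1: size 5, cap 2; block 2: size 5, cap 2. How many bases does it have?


A basis picks exactly ci elements from block i.
Number of bases = product of C(|Si|, ci).
= C(5,2) * C(5,2)
= 10 * 10
= 100.

100


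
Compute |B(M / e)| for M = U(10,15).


Contracting e from U(10,15) gives U(9,14).
Bases of U(9,14) = C(14,9) = 14! / (9! * 5!) = 2002.

2002


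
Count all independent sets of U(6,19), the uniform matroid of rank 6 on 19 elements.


Independent sets of U(6,19) are all subsets of size <= 6.
Count = (19 choose 0) + (19 choose 1) + (19 choose 2) + (19 choose 3) + (19 choose 4) + (19 choose 5) + (19 choose 6)
     = 1 + 19 + 171 + 969 + 3876 + 11628 + 27132
     = 43796.

43796


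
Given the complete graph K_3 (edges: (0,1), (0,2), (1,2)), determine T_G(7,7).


T(K_3; x,y) = x^2 + x + y.
T(7,7) = 49 + 7 + 7 = 63.

63


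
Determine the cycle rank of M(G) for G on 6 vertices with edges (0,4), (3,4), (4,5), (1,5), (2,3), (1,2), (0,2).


Cycle rank (nullity) = |E| - r(M) = |E| - (|V| - c).
|E| = 7, |V| = 6, c = 1.
Nullity = 7 - (6 - 1) = 7 - 5 = 2.

2


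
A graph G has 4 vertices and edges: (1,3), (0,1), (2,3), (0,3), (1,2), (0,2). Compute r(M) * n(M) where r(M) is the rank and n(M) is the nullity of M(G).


r(M) = |V| - c = 4 - 1 = 3.
nullity = |E| - r(M) = 6 - 3 = 3.
Product = 3 * 3 = 9.

9


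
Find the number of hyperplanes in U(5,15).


Hyperplanes of U(5,15) are flats of rank 4.
In a uniform matroid, these are exactly the (4)-element subsets.
Count = (15 choose 4) = 1365.

1365


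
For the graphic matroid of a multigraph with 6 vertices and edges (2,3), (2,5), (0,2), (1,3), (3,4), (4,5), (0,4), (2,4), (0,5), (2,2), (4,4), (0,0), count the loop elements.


In a graphic matroid, a loop is a self-loop edge (u,u) with rank 0.
Examining all 12 edges for self-loops...
Self-loops found: (2,2), (4,4), (0,0)
Number of loops = 3.

3


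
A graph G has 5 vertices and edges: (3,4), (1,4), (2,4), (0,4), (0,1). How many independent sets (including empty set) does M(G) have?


An independent set in a graphic matroid is an acyclic edge subset.
G has 5 vertices and 5 edges.
Enumerate all 2^5 = 32 subsets, checking for acyclicity.
Total independent sets = 28.

28


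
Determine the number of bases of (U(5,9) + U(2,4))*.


(M1+M2)* = M1* + M2*.
M1* = U(4,9), bases: C(9,4) = 126.
M2* = U(2,4), bases: C(4,2) = 6.
|B(M*)| = 126 * 6 = 756.

756


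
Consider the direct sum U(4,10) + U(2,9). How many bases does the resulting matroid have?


Bases of a direct sum M1 + M2: |B| = |B(M1)| * |B(M2)|.
|B(U(4,10))| = C(10,4) = 210.
|B(U(2,9))| = C(9,2) = 36.
Total bases = 210 * 36 = 7560.

7560


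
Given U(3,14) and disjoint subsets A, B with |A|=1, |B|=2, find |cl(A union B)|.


|A union B| = 1 + 2 = 3 (disjoint).
In U(3,14), cl(S) = S if |S| < 3, else cl(S) = E.
Since 3 >= 3, cl(A union B) = E.
|cl(A union B)| = 14.

14


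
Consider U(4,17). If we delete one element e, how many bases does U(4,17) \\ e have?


Deleting e from U(4,17) gives U(4,16) since n > r.
Bases of U(4,16) = C(16,4) = (16 * 15 * 14 * 13) / (1 * 2 * 3 * 4) = 1820.

1820


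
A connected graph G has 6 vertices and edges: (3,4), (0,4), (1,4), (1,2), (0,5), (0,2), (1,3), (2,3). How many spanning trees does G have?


By Kirchhoff's matrix tree theorem, the number of spanning trees equals
the determinant of any cofactor of the Laplacian matrix L.
G has 6 vertices and 8 edges.
Computing the (5 x 5) cofactor determinant gives 24.

24


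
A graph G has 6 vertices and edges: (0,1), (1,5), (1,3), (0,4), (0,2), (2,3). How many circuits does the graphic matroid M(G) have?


A circuit in a graphic matroid = edge set of a simple cycle.
G has 6 vertices and 6 edges.
Enumerating all minimal edge subsets forming cycles...
Total circuits found: 1.

1


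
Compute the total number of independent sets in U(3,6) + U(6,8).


For a direct sum, |I(M1+M2)| = |I(M1)| * |I(M2)|.
|I(U(3,6))| = sum C(6,k) for k=0..3 = 42.
|I(U(6,8))| = sum C(8,k) for k=0..6 = 247.
Total = 42 * 247 = 10374.

10374


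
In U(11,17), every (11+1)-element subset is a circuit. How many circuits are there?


In U(11,17), circuits are the (12)-element subsets.
Any set of 12 elements is dependent, and removing any one element gives
an independent set of size 11, so it is a minimal dependent set.
Number of circuits = C(17,12) = 6188.

6188


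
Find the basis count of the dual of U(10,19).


The dual of U(r,n) is U(n-r, n) = U(9,19).
Bases of U(9,19) are all (9)-element subsets.
|B(M*)| = C(19,9) = 19! / (9! * 10!) = 92378.

92378


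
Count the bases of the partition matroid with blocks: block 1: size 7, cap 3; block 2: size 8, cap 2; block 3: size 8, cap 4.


A basis picks exactly ci elements from block i.
Number of bases = product of C(|Si|, ci).
= C(7,3) * C(8,2) * C(8,4)
= 35 * 28 * 70
= 68600.

68600


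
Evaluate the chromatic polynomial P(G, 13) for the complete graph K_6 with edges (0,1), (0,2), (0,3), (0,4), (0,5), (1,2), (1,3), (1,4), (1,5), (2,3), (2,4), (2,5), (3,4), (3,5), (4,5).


P(K_6, k) = k(k-1)(k-2)...(k-5).
P(13) = (13) * (12) * (11) * (10) * (9) * (8) = 1235520.

1235520


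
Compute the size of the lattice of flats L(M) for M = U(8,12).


Flats of U(8,12): every subset of size < 8 is a flat, plus E itself.
Count = C(12,0) + C(12,1) + C(12,2) + C(12,3) + C(12,4) + C(12,5) + C(12,6) + C(12,7) + 1
     = 1 + 12 + 66 + 220 + 495 + 792 + 924 + 792 + 1
     = 3303.

3303


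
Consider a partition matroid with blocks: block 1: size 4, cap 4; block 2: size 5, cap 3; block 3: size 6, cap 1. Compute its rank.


Rank of a partition matroid = sum of min(|Si|, ci) for each block.
= min(4,4) + min(5,3) + min(6,1)
= 4 + 3 + 1
= 8.

8


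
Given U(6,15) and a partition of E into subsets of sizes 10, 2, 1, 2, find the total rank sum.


r(Ai) = min(|Ai|, 6) for each part.
Sum = min(10,6) + min(2,6) + min(1,6) + min(2,6)
    = 6 + 2 + 1 + 2
    = 11.

11


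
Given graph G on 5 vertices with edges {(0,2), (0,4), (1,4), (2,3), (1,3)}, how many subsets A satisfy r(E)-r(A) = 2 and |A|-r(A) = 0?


R(x,y) = sum over A in 2^E of x^(r(E)-r(A)) * y^(|A|-r(A)).
G has 5 vertices, 5 edges. r(E) = 4.
Enumerate all 2^5 = 32 subsets.
Count subsets with r(E)-r(A)=2 and |A|-r(A)=0: 10.

10


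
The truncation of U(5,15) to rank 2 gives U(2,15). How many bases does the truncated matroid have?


Truncating U(5,15) to rank 2 gives U(2,15).
Bases of U(2,15) are all 2-element subsets of 15 elements.
Number of bases = C(15,2) = 15! / (2! * 13!) = 105.

105


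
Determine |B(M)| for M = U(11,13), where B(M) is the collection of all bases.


Bases of U(11,13) are all 11-element subsets of the 13-element ground set.
Number of bases = C(13,11).
C(13,11) = 13! / (11! * 2!) = 78.

78


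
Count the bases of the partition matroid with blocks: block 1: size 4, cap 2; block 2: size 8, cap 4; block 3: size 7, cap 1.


A basis picks exactly ci elements from block i.
Number of bases = product of C(|Si|, ci).
= C(4,2) * C(8,4) * C(7,1)
= 6 * 70 * 7
= 2940.

2940


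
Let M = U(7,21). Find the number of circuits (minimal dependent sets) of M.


In U(7,21), circuits are the (8)-element subsets.
Any set of 8 elements is dependent, and removing any one element gives
an independent set of size 7, so it is a minimal dependent set.
Number of circuits = (21 choose 8) = 203490.

203490


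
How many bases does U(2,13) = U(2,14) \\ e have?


Deleting e from U(2,14) gives U(2,13) since n > r.
Bases of U(2,13) = C(13,2) = 13! / (2! * 11!) = 78.

78


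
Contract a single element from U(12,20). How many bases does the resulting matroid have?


Contracting e from U(12,20) gives U(11,19).
Bases of U(11,19) = (19 choose 11) = 75582.

75582


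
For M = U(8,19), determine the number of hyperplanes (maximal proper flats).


Hyperplanes of U(8,19) are flats of rank 7.
In a uniform matroid, these are exactly the (7)-element subsets.
Count = C(19,7) = 50388.

50388


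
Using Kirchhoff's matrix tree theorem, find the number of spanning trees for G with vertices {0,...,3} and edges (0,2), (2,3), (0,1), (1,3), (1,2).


By Kirchhoff's matrix tree theorem, the number of spanning trees equals
the determinant of any cofactor of the Laplacian matrix L.
G has 4 vertices and 5 edges.
Computing the (3 x 3) cofactor determinant gives 8.

8


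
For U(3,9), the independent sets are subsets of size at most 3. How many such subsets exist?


Independent sets of U(3,9) are all subsets of size <= 3.
Count = C(9,0) + C(9,1) + C(9,2) + C(9,3)
     = 1 + 9 + 36 + 84
     = 130.

130


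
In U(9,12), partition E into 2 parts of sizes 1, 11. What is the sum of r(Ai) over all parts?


r(Ai) = min(|Ai|, 9) for each part.
Sum = min(1,9) + min(11,9)
    = 1 + 9
    = 10.

10


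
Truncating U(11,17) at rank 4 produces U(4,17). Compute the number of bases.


Truncating U(11,17) to rank 4 gives U(4,17).
Bases of U(4,17) are all 4-element subsets of 17 elements.
Number of bases = (17 choose 4) = 2380.

2380


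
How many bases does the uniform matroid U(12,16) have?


Bases of U(12,16) are all 12-element subsets of the 16-element ground set.
Number of bases = C(16,12).
C(16,12) = 16! / (12! * 4!) = 1820.

1820


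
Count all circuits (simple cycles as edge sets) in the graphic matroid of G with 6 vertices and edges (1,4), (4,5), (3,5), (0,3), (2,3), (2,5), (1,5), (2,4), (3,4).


A circuit in a graphic matroid = edge set of a simple cycle.
G has 6 vertices and 9 edges.
Enumerating all minimal edge subsets forming cycles...
Total circuits found: 12.

12


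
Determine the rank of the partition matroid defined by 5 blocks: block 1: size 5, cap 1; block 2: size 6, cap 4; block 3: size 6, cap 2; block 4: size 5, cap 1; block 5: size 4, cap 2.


Rank of a partition matroid = sum of min(|Si|, ci) for each block.
= min(5,1) + min(6,4) + min(6,2) + min(5,1) + min(4,2)
= 1 + 4 + 2 + 1 + 2
= 10.

10


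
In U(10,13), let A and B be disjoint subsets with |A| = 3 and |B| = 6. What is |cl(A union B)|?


|A union B| = 3 + 6 = 9 (disjoint).
In U(10,13), cl(S) = S if |S| < 10, else cl(S) = E.
Since 9 < 10, cl(A union B) = A union B.
|cl(A union B)| = 9.

9


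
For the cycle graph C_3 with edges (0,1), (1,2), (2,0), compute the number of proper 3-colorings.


P(C_3, k) = (k-1)^3 + (-1)^3*(k-1).
P(3) = (2)^3 - 2
= 8 - 2 = 6.

6


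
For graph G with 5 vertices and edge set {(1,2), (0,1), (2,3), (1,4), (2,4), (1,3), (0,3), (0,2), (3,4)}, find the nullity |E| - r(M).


Cycle rank (nullity) = |E| - r(M) = |E| - (|V| - c).
|E| = 9, |V| = 5, c = 1.
Nullity = 9 - (5 - 1) = 9 - 4 = 5.

5


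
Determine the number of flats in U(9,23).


Flats of U(9,23): every subset of size < 9 is a flat, plus E itself.
Count = (23 choose 0) + (23 choose 1) + (23 choose 2) + (23 choose 3) + (23 choose 4) + (23 choose 5) + (23 choose 6) + (23 choose 7) + (23 choose 8) + 1
     = 1 + 23 + 253 + 1771 + 8855 + 33649 + 100947 + 245157 + 490314 + 1
     = 880971.

880971


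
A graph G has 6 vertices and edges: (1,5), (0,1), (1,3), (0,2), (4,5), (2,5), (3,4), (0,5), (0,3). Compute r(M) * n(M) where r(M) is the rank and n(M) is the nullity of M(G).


r(M) = |V| - c = 6 - 1 = 5.
nullity = |E| - r(M) = 9 - 5 = 4.
Product = 5 * 4 = 20.

20


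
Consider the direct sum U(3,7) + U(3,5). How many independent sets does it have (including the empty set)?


For a direct sum, |I(M1+M2)| = |I(M1)| * |I(M2)|.
|I(U(3,7))| = sum C(7,k) for k=0..3 = 64.
|I(U(3,5))| = sum C(5,k) for k=0..3 = 26.
Total = 64 * 26 = 1664.

1664


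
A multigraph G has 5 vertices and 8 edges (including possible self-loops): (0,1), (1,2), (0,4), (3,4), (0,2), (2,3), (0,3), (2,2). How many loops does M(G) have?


In a graphic matroid, a loop is a self-loop edge (u,u) with rank 0.
Examining all 8 edges for self-loops...
Self-loops found: (2,2)
Number of loops = 1.

1


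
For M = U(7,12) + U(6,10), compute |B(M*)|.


(M1+M2)* = M1* + M2*.
M1* = U(5,12), bases: C(12,5) = 792.
M2* = U(4,10), bases: C(10,4) = 210.
|B(M*)| = 792 * 210 = 166320.

166320


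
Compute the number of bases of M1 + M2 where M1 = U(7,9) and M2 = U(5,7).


Bases of a direct sum M1 + M2: |B| = |B(M1)| * |B(M2)|.
|B(U(7,9))| = C(9,7) = 36.
|B(U(5,7))| = C(7,5) = 21.
Total bases = 36 * 21 = 756.

756


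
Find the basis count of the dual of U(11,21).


The dual of U(r,n) is U(n-r, n) = U(10,21).
Bases of U(10,21) are all (10)-element subsets.
|B(M*)| = C(21,10) = 352716.

352716


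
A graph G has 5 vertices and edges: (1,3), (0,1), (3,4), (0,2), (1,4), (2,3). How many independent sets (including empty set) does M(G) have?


An independent set in a graphic matroid is an acyclic edge subset.
G has 5 vertices and 6 edges.
Enumerate all 2^6 = 64 subsets, checking for acyclicity.
Total independent sets = 52.

52


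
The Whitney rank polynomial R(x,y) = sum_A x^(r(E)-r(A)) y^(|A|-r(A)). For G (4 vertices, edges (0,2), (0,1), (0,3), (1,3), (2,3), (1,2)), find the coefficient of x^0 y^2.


R(x,y) = sum over A in 2^E of x^(r(E)-r(A)) * y^(|A|-r(A)).
G has 4 vertices, 6 edges. r(E) = 3.
Enumerate all 2^6 = 64 subsets.
Count subsets with r(E)-r(A)=0 and |A|-r(A)=2: 6.

6


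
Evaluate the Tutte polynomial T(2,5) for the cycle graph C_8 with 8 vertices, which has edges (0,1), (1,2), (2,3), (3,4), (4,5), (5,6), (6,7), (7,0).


T(C_8; x,y) = x + x^2 + ... + x^(7) + y.
T(2,5) = 2^1 + 2^2 + 2^3 + 2^4 + 2^5 + 2^6 + 2^7 + 5
= 2 + 4 + 8 + 16 + 32 + 64 + 128 + 5
= 259.

259


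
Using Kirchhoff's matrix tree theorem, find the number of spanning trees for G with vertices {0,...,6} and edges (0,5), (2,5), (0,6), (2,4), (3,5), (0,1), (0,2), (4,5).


By Kirchhoff's matrix tree theorem, the number of spanning trees equals
the determinant of any cofactor of the Laplacian matrix L.
G has 7 vertices and 8 edges.
Computing the (6 x 6) cofactor determinant gives 8.

8


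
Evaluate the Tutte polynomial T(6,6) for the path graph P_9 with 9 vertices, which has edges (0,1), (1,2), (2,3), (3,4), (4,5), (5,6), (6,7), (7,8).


A path on 9 vertices is a tree with 8 edges.
T(x,y) = x^(8) for any tree.
T(6,6) = 6^8 = 1679616.

1679616


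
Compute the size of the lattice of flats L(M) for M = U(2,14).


Flats of U(2,14): every subset of size < 2 is a flat, plus E itself.
Count = C(14,0) + C(14,1) + 1
     = 1 + 14 + 1
     = 16.

16


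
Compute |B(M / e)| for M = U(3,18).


Contracting e from U(3,18) gives U(2,17).
Bases of U(2,17) = C(17,2) = (17 * 16) / (1 * 2) = 136.

136


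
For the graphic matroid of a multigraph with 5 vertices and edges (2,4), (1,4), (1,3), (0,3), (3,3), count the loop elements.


In a graphic matroid, a loop is a self-loop edge (u,u) with rank 0.
Examining all 5 edges for self-loops...
Self-loops found: (3,3)
Number of loops = 1.

1


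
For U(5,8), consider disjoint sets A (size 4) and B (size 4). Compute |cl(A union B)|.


|A union B| = 4 + 4 = 8 (disjoint).
In U(5,8), cl(S) = S if |S| < 5, else cl(S) = E.
Since 8 >= 5, cl(A union B) = E.
|cl(A union B)| = 8.

8


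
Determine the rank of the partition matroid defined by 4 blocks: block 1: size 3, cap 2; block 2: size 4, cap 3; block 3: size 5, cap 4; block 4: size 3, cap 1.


Rank of a partition matroid = sum of min(|Si|, ci) for each block.
= min(3,2) + min(4,3) + min(5,4) + min(3,1)
= 2 + 3 + 4 + 1
= 10.

10


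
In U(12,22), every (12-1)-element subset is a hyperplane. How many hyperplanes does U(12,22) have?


Hyperplanes of U(12,22) are flats of rank 11.
In a uniform matroid, these are exactly the (11)-element subsets.
Count = C(22,11) = 22! / (11! * 11!) = 705432.

705432


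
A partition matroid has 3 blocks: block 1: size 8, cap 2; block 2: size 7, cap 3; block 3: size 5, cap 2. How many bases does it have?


A basis picks exactly ci elements from block i.
Number of bases = product of C(|Si|, ci).
= C(8,2) * C(7,3) * C(5,2)
= 28 * 35 * 10
= 9800.

9800


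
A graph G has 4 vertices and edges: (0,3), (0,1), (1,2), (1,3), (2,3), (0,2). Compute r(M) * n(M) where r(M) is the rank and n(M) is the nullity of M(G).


r(M) = |V| - c = 4 - 1 = 3.
nullity = |E| - r(M) = 6 - 3 = 3.
Product = 3 * 3 = 9.

9


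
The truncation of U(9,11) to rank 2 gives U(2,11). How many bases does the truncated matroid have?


Truncating U(9,11) to rank 2 gives U(2,11).
Bases of U(2,11) are all 2-element subsets of 11 elements.
Number of bases = (11 choose 2) = 55.

55


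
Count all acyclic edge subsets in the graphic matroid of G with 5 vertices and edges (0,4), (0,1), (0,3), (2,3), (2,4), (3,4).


An independent set in a graphic matroid is an acyclic edge subset.
G has 5 vertices and 6 edges.
Enumerate all 2^6 = 64 subsets, checking for acyclicity.
Total independent sets = 48.

48


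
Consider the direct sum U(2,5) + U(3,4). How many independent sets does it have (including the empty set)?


For a direct sum, |I(M1+M2)| = |I(M1)| * |I(M2)|.
|I(U(2,5))| = sum C(5,k) for k=0..2 = 16.
|I(U(3,4))| = sum C(4,k) for k=0..3 = 15.
Total = 16 * 15 = 240.

240


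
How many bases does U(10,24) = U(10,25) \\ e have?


Deleting e from U(10,25) gives U(10,24) since n > r.
Bases of U(10,24) = C(24,10) = 1961256.

1961256


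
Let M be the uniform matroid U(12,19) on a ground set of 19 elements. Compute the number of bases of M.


Bases of U(12,19) are all 12-element subsets of the 19-element ground set.
Number of bases = C(19,12).
C(19,12) = 19! / (12! * 7!) = 50388.

50388


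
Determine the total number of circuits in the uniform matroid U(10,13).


In U(10,13), circuits are the (11)-element subsets.
Any set of 11 elements is dependent, and removing any one element gives
an independent set of size 10, so it is a minimal dependent set.
Number of circuits = (13 choose 11) = 78.

78


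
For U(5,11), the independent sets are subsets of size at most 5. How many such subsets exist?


Independent sets of U(5,11) are all subsets of size <= 5.
Count = C(11,0) + C(11,1) + C(11,2) + C(11,3) + C(11,4) + C(11,5)
     = 1 + 11 + 55 + 165 + 330 + 462
     = 1024.

1024


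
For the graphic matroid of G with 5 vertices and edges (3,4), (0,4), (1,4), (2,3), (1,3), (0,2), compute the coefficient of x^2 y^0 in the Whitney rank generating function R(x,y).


R(x,y) = sum over A in 2^E of x^(r(E)-r(A)) * y^(|A|-r(A)).
G has 5 vertices, 6 edges. r(E) = 4.
Enumerate all 2^6 = 64 subsets.
Count subsets with r(E)-r(A)=2 and |A|-r(A)=0: 15.

15


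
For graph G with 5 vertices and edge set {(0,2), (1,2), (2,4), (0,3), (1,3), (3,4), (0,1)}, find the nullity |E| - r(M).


Cycle rank (nullity) = |E| - r(M) = |E| - (|V| - c).
|E| = 7, |V| = 5, c = 1.
Nullity = 7 - (5 - 1) = 7 - 4 = 3.

3


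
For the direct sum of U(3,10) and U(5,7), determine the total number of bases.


Bases of a direct sum M1 + M2: |B| = |B(M1)| * |B(M2)|.
|B(U(3,10))| = C(10,3) = 120.
|B(U(5,7))| = C(7,5) = 21.
Total bases = 120 * 21 = 2520.

2520


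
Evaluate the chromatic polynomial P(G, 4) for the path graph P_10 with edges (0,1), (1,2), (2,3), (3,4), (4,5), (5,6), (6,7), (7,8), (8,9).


P(P_10, k) = k * (k-1)^(9).
P(4) = 4 * 3^9 = 4 * 19683 = 78732.

78732


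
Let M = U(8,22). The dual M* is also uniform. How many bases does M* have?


The dual of U(r,n) is U(n-r, n) = U(14,22).
Bases of U(14,22) are all (14)-element subsets.
|B(M*)| = C(22,14) = 319770.

319770


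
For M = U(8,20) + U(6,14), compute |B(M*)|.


(M1+M2)* = M1* + M2*.
M1* = U(12,20), bases: C(20,12) = 125970.
M2* = U(8,14), bases: C(14,8) = 3003.
|B(M*)| = 125970 * 3003 = 378287910.

378287910


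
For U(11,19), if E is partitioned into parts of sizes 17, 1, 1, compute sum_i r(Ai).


r(Ai) = min(|Ai|, 11) for each part.
Sum = min(17,11) + min(1,11) + min(1,11)
    = 11 + 1 + 1
    = 13.

13


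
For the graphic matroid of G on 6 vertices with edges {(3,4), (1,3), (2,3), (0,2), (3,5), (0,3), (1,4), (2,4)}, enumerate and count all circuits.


A circuit in a graphic matroid = edge set of a simple cycle.
G has 6 vertices and 8 edges.
Enumerating all minimal edge subsets forming cycles...
Total circuits found: 6.

6


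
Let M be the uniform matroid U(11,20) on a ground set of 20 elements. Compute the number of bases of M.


Bases of U(11,20) are all 11-element subsets of the 20-element ground set.
Number of bases = C(20,11).
C(20,11) = 20! / (11! * 9!) = 167960.

167960


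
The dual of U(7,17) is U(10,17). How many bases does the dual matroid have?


The dual of U(r,n) is U(n-r, n) = U(10,17).
Bases of U(10,17) are all (10)-element subsets.
|B(M*)| = (17 choose 10) = 19448.

19448


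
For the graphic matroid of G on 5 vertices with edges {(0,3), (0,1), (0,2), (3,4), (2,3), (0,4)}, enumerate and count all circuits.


A circuit in a graphic matroid = edge set of a simple cycle.
G has 5 vertices and 6 edges.
Enumerating all minimal edge subsets forming cycles...
Total circuits found: 3.

3


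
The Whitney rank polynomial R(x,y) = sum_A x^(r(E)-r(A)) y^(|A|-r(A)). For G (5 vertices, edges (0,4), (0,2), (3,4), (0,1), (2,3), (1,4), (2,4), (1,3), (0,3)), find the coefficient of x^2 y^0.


R(x,y) = sum over A in 2^E of x^(r(E)-r(A)) * y^(|A|-r(A)).
G has 5 vertices, 9 edges. r(E) = 4.
Enumerate all 2^9 = 512 subsets.
Count subsets with r(E)-r(A)=2 and |A|-r(A)=0: 36.

36


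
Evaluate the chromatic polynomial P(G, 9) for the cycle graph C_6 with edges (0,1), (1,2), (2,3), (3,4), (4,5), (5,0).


P(C_6, k) = (k-1)^6 + (-1)^6*(k-1).
P(9) = (8)^6 + 8
= 262144 + 8 = 262152.

262152


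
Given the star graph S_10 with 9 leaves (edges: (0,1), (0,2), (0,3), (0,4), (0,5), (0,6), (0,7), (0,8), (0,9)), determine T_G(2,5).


A star on 10 vertices is a tree with 9 edges.
T(x,y) = x^(9) for any tree.
T(2,5) = 2^9 = 512.

512


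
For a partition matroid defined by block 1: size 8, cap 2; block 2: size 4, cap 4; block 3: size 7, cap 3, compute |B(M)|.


A basis picks exactly ci elements from block i.
Number of bases = product of C(|Si|, ci).
= C(8,2) * C(4,4) * C(7,3)
= 28 * 1 * 35
= 980.

980


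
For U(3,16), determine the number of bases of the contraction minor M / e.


Contracting e from U(3,16) gives U(2,15).
Bases of U(2,15) = C(15,2) = 15! / (2! * 13!) = 105.

105


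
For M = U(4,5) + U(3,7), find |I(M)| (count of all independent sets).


For a direct sum, |I(M1+M2)| = |I(M1)| * |I(M2)|.
|I(U(4,5))| = sum C(5,k) for k=0..4 = 31.
|I(U(3,7))| = sum C(7,k) for k=0..3 = 64.
Total = 31 * 64 = 1984.

1984


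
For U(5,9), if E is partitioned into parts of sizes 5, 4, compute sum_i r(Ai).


r(Ai) = min(|Ai|, 5) for each part.
Sum = min(5,5) + min(4,5)
    = 5 + 4
    = 9.

9


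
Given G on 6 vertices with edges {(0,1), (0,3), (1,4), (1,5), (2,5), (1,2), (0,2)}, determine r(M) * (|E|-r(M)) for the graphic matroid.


r(M) = |V| - c = 6 - 1 = 5.
nullity = |E| - r(M) = 7 - 5 = 2.
Product = 5 * 2 = 10.

10


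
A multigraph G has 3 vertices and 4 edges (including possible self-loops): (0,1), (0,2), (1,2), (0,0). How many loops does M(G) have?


In a graphic matroid, a loop is a self-loop edge (u,u) with rank 0.
Examining all 4 edges for self-loops...
Self-loops found: (0,0)
Number of loops = 1.

1


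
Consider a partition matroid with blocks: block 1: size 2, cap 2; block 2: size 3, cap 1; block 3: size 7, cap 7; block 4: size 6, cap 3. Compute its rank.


Rank of a partition matroid = sum of min(|Si|, ci) for each block.
= min(2,2) + min(3,1) + min(7,7) + min(6,3)
= 2 + 1 + 7 + 3
= 13.

13


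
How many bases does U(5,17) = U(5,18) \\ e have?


Deleting e from U(5,18) gives U(5,17) since n > r.
Bases of U(5,17) = C(17,5) = 6188.

6188


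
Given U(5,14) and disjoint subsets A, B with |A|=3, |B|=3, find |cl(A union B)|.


|A union B| = 3 + 3 = 6 (disjoint).
In U(5,14), cl(S) = S if |S| < 5, else cl(S) = E.
Since 6 >= 5, cl(A union B) = E.
|cl(A union B)| = 14.

14


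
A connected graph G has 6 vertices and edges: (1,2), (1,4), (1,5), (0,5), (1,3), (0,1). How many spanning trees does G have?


By Kirchhoff's matrix tree theorem, the number of spanning trees equals
the determinant of any cofactor of the Laplacian matrix L.
G has 6 vertices and 6 edges.
Computing the (5 x 5) cofactor determinant gives 3.

3


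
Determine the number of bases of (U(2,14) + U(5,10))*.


(M1+M2)* = M1* + M2*.
M1* = U(12,14), bases: C(14,12) = 91.
M2* = U(5,10), bases: C(10,5) = 252.
|B(M*)| = 91 * 252 = 22932.

22932


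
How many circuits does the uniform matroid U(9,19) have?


In U(9,19), circuits are the (10)-element subsets.
Any set of 10 elements is dependent, and removing any one element gives
an independent set of size 9, so it is a minimal dependent set.
Number of circuits = C(19,10) = 19! / (10! * 9!) = 92378.

92378


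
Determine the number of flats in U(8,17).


Flats of U(8,17): every subset of size < 8 is a flat, plus E itself.
Count = C(17,0) + C(17,1) + C(17,2) + C(17,3) + C(17,4) + C(17,5) + C(17,6) + C(17,7) + 1
     = 1 + 17 + 136 + 680 + 2380 + 6188 + 12376 + 19448 + 1
     = 41227.

41227
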